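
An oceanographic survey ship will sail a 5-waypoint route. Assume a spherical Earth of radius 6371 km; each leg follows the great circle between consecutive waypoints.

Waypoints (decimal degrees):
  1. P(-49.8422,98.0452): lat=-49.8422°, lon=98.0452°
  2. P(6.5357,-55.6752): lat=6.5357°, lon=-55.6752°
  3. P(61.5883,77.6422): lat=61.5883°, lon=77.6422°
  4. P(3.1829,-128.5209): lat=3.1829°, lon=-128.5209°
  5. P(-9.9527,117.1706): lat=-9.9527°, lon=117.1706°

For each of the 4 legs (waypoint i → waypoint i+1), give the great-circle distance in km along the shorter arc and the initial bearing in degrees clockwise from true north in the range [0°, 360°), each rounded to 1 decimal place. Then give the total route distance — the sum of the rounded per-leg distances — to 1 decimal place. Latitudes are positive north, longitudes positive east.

Leg 1: φ1=-0.8699105, φ2=0.1140695, Δφ=0.9839800, Δλ=-2.6829271 rad; a=sin²(Δφ/2)+cosφ1·cosφ2·sin²(Δλ/2)=0.8307372213; c=2·atan2(√a, √(1-a))=2.293579395; dist=6371·c=14612.394 ≈ 14612.4 km; running total=14612.4 km
Leg 1 bearing: y=sinΔλ·cosφ2=-0.43987458, x=cosφ1·sinφ2-sinφ1·cosφ2·cosΔλ=-0.60742235; θ=atan2(y, x)=-144.0892° <0 so +360° → 215.9108° ≈ 215.9°
Leg 2: φ1=0.1140695, φ2=1.0749186, Δφ=0.9608491, Δλ=2.3268276 rad; a=sin²(Δφ/2)+cosφ1·cosφ2·sin²(Δλ/2)=0.6120931196; c=2·atan2(√a, √(1-a))=1.796904268; dist=6371·c=11448.077 ≈ 11448.1 km; running total=26060.5 km
Leg 2 bearing: y=sinΔλ·cosφ2=0.34617795, x=cosφ1·sinφ2-sinφ1·cosφ2·cosΔλ=0.91098922; θ=atan2(y, x)=20.8069° ≈ 20.8°
Leg 3: φ1=1.0749186, φ2=0.0555521, Δφ=-1.0193665, Δλ=-3.5982249 rad; a=sin²(Δφ/2)+cosφ1·cosφ2·sin²(Δλ/2)=0.6887797985; c=2·atan2(√a, √(1-a))=1.957955736; dist=6371·c=12474.136 ≈ 12474.1 km; running total=38534.6 km
Leg 3 bearing: y=sinΔλ·cosφ2=0.44024772, x=cosφ1·sinφ2-sinφ1·cosφ2·cosΔλ=0.81463532; θ=atan2(y, x)=28.3878° ≈ 28.4°
Leg 4: φ1=0.0555521, φ2=-0.1737074, Δφ=-0.2292595, Δλ=4.2881256 rad; a=sin²(Δφ/2)+cosφ1·cosφ2·sin²(Δλ/2)=0.7072127531; c=2·atan2(√a, √(1-a))=1.998107785; dist=6371·c=12729.945 ≈ 12729.9 km; running total=51264.5 km
Leg 4 bearing: y=sinΔλ·cosφ2=-0.89762722, x=cosφ1·sinφ2-sinφ1·cosφ2·cosΔλ=-0.15005624; θ=atan2(y, x)=-99.4904° <0 so +360° → 260.5096° ≈ 260.5°

Leg 1: dist=14612.4 km, bearing=215.9°
Leg 2: dist=11448.1 km, bearing=20.8°
Leg 3: dist=12474.1 km, bearing=28.4°
Leg 4: dist=12729.9 km, bearing=260.5°
Total: 51264.5 km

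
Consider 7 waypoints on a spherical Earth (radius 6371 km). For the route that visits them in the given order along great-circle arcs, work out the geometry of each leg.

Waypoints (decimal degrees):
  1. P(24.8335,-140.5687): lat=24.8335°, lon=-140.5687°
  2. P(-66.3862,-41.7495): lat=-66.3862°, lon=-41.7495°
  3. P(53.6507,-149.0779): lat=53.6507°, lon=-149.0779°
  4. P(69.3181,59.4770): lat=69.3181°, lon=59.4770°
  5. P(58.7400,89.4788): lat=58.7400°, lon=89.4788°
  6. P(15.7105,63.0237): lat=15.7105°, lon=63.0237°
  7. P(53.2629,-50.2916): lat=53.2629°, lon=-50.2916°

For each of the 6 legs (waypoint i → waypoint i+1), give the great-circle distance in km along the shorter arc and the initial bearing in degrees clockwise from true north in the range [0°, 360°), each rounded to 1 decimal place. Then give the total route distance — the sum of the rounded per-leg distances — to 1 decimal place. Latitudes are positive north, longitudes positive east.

Leg 1: φ1=0.4334263, φ2=-1.1586578, Δφ=-1.5920841, Δλ=1.7247204 rad; a=sin²(Δφ/2)+cosφ1·cosφ2·sin²(Δλ/2)=0.7202756795; c=2·atan2(√a, √(1-a))=2.027009080; dist=6371·c=12914.075 ≈ 12914.1 km; running total=12914.1 km
Leg 1 bearing: y=sinΔλ·cosφ2=0.39583382, x=cosφ1·sinφ2-sinφ1·cosφ2·cosΔλ=-0.80574815; θ=atan2(y, x)=153.8368° ≈ 153.8°
Leg 2: φ1=-1.1586578, φ2=0.9363814, Δφ=2.0950391, Δλ=-1.8732340 rad; a=sin²(Δφ/2)+cosφ1·cosφ2·sin²(Δλ/2)=0.9043465292; c=2·atan2(√a, √(1-a))=2.512723219; dist=6371·c=16008.560 ≈ 16008.6 km; running total=28922.7 km
Leg 2 bearing: y=sinΔλ·cosφ2=-0.56580542, x=cosφ1·sinφ2-sinφ1·cosφ2·cosΔλ=0.16087189; θ=atan2(y, x)=-74.1283° <0 so +360° → 285.8717° ≈ 285.9°
Leg 3: φ1=0.9363814, φ2=1.2098291, Δφ=0.2734477, Δλ=3.6399697 rad; a=sin²(Δφ/2)+cosφ1·cosφ2·sin²(Δλ/2)=0.2151772660; c=2·atan2(√a, √(1-a))=0.964721898; dist=6371·c=6146.243 ≈ 6146.2 km; running total=35068.9 km
Leg 3 bearing: y=sinΔλ·cosφ2=-0.16881993, x=cosφ1·sinφ2-sinφ1·cosφ2·cosΔλ=0.80436551; θ=atan2(y, x)=-11.8532° <0 so +360° → 348.1468° ≈ 348.1°
Leg 4: φ1=1.2098291, φ2=1.0252064, Δφ=-0.1846227, Δλ=0.5236302 rad; a=sin²(Δφ/2)+cosφ1·cosφ2·sin²(Δλ/2)=0.0207755868; c=2·atan2(√a, √(1-a))=0.289282406; dist=6371·c=1843.018 ≈ 1843.0 km; running total=36911.9 km
Leg 4 bearing: y=sinΔλ·cosφ2=0.25947535, x=cosφ1·sinφ2-sinφ1·cosφ2·cosΔλ=-0.11852591; θ=atan2(y, x)=114.5505° ≈ 114.6°
Leg 5: φ1=1.0252064, φ2=0.2742000, Δφ=-0.7510065, Δλ=-0.4617286 rad; a=sin²(Δφ/2)+cosφ1·cosφ2·sin²(Δλ/2)=0.1606535696; c=2·atan2(√a, √(1-a))=0.824814979; dist=6371·c=5254.896 ≈ 5254.9 km; running total=42166.8 km
Leg 5 bearing: y=sinΔλ·cosφ2=-0.42885357, x=cosφ1·sinφ2-sinφ1·cosφ2·cosΔλ=-0.59620518; θ=atan2(y, x)=-144.2723° <0 so +360° → 215.7277° ≈ 215.7°
Leg 6: φ1=0.2742000, φ2=0.9296130, Δφ=0.6554130, Δλ=-1.9777251 rad; a=sin²(Δφ/2)+cosφ1·cosφ2·sin²(Δλ/2)=0.5054491851; c=2·atan2(√a, √(1-a))=1.581694913; dist=6371·c=10076.978 ≈ 10077.0 km; running total=52243.8 km
Leg 6 bearing: y=sinΔλ·cosφ2=-0.54930016, x=cosφ1·sinφ2-sinφ1·cosφ2·cosΔλ=0.83555404; θ=atan2(y, x)=-33.3213° <0 so +360° → 326.6787° ≈ 326.7°

Leg 1: dist=12914.1 km, bearing=153.8°
Leg 2: dist=16008.6 km, bearing=285.9°
Leg 3: dist=6146.2 km, bearing=348.1°
Leg 4: dist=1843.0 km, bearing=114.6°
Leg 5: dist=5254.9 km, bearing=215.7°
Leg 6: dist=10077.0 km, bearing=326.7°
Total: 52243.8 km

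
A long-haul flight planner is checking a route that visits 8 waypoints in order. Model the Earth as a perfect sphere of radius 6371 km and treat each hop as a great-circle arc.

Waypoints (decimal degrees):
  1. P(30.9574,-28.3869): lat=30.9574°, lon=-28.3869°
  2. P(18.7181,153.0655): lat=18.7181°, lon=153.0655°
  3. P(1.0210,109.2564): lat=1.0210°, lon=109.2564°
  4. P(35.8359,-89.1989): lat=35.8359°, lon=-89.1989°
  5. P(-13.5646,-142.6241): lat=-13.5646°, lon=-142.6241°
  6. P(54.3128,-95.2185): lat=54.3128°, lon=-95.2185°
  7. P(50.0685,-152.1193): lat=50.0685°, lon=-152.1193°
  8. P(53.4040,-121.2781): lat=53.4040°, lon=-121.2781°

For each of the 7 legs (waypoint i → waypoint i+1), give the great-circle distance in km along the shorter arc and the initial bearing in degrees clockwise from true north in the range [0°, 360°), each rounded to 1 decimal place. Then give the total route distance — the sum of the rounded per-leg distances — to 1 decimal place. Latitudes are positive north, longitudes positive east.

Leg 1: φ1=0.5403086, φ2=0.3266925, Δφ=-0.2136161, Δλ=3.1669418 rad; a=sin²(Δφ/2)+cosφ1·cosφ2·sin²(Δλ/2)=0.8234274530; c=2·atan2(√a, √(1-a))=2.274249411; dist=6371·c=14489.243 ≈ 14489.2 km; running total=14489.2 km
Leg 1 bearing: y=sinΔλ·cosφ2=-0.02400585, x=cosφ1·sinφ2-sinφ1·cosφ2·cosΔλ=0.76223517; θ=atan2(y, x)=-1.8039° <0 so +360° → 358.1961° ≈ 358.2°
Leg 2: φ1=0.3266925, φ2=0.0178198, Δφ=-0.3088727, Δλ=-0.7646130 rad; a=sin²(Δφ/2)+cosφ1·cosφ2·sin²(Δλ/2)=0.1554543886; c=2·atan2(√a, √(1-a))=0.810562071; dist=6371·c=5164.091 ≈ 5164.1 km; running total=19653.3 km
Leg 2 bearing: y=sinΔλ·cosφ2=-0.69214789, x=cosφ1·sinφ2-sinφ1·cosφ2·cosΔλ=-0.21467321; θ=atan2(y, x)=-107.2315° <0 so +360° → 252.7685° ≈ 252.8°
Leg 3: φ1=0.0178198, φ2=0.6254544, Δφ=0.6076346, Δλ=-3.4636984 rad; a=sin²(Δφ/2)+cosφ1·cosφ2·sin²(Δλ/2)=0.8792246492; c=2·atan2(√a, √(1-a))=2.431726782; dist=6371·c=15492.531 ≈ 15492.5 km; running total=35145.8 km
Leg 3 bearing: y=sinΔλ·cosφ2=0.25663811, x=cosφ1·sinφ2-sinφ1·cosφ2·cosΔλ=0.59907557; θ=atan2(y, x)=23.1898° ≈ 23.2°
Leg 4: φ1=0.6254544, φ2=-0.2367469, Δφ=-0.8622014, Δλ=-0.9324456 rad; a=sin²(Δφ/2)+cosφ1·cosφ2·sin²(Δλ/2)=0.3338596461; c=2·atan2(√a, √(1-a))=1.232075675; dist=6371·c=7849.554 ≈ 7849.6 km; running total=42995.4 km
Leg 4 bearing: y=sinΔλ·cosφ2=-0.78067861, x=cosφ1·sinφ2-sinφ1·cosφ2·cosΔλ=-0.52927351; θ=atan2(y, x)=-124.1359° <0 so +360° → 235.8641° ≈ 235.9°
Leg 5: φ1=-0.2367469, φ2=0.9479372, Δφ=1.1846841, Δλ=0.8273838 rad; a=sin²(Δφ/2)+cosφ1·cosφ2·sin²(Δλ/2)=0.4033453661; c=2·atan2(√a, √(1-a))=1.376262406; dist=6371·c=8768.168 ≈ 8768.2 km; running total=51763.6 km
Leg 5 bearing: y=sinΔλ·cosφ2=0.42944802, x=cosφ1·sinφ2-sinφ1·cosφ2·cosΔλ=0.88215981; θ=atan2(y, x)=25.9575° ≈ 26.0°
Leg 6: φ1=0.9479372, φ2=0.8738602, Δφ=-0.0740770, Δλ=-0.9931063 rad; a=sin²(Δφ/2)+cosφ1·cosφ2·sin²(Δλ/2)=0.0863526358; c=2·atan2(√a, √(1-a))=0.596521497; dist=6371·c=3800.438 ≈ 3800.4 km; running total=55564.0 km
Leg 6 bearing: y=sinΔλ·cosφ2=-0.53771250, x=cosφ1·sinφ2-sinφ1·cosφ2·cosΔλ=0.16263056; θ=atan2(y, x)=-73.1721° <0 so +360° → 286.8279° ≈ 286.8°
Leg 7: φ1=0.8738602, φ2=0.9320756, Δφ=0.0582155, Δλ=0.5382805 rad; a=sin²(Δφ/2)+cosφ1·cosφ2·sin²(Δλ/2)=0.0279029722; c=2·atan2(√a, √(1-a))=0.335657149; dist=6371·c=2138.472 ≈ 2138.5 km; running total=57702.5 km
Leg 7 bearing: y=sinΔλ·cosφ2=0.30563214, x=cosφ1·sinφ2-sinφ1·cosφ2·cosΔλ=0.12282744; θ=atan2(y, x)=68.1058° ≈ 68.1°

Leg 1: dist=14489.2 km, bearing=358.2°
Leg 2: dist=5164.1 km, bearing=252.8°
Leg 3: dist=15492.5 km, bearing=23.2°
Leg 4: dist=7849.6 km, bearing=235.9°
Leg 5: dist=8768.2 km, bearing=26.0°
Leg 6: dist=3800.4 km, bearing=286.8°
Leg 7: dist=2138.5 km, bearing=68.1°
Total: 57702.5 km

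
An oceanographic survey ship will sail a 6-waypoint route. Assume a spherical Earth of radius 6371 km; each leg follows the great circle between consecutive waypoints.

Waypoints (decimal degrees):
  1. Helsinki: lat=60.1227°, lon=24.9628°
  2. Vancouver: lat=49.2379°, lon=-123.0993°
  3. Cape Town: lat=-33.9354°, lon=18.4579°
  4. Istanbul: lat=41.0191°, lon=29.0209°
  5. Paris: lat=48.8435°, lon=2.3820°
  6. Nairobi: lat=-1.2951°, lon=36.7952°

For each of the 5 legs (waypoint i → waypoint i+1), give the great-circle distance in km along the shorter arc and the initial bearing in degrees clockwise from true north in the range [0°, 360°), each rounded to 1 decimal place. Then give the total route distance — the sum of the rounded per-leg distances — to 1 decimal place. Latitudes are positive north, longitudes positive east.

Leg 1: φ1=1.0493391, φ2=0.8593635, Δφ=-0.1899756, Δλ=-2.5841711 rad; a=sin²(Δφ/2)+cosφ1·cosφ2·sin²(Δλ/2)=0.3096260621; c=2·atan2(√a, √(1-a))=1.180191370; dist=6371·c=7518.999 ≈ 7519.0 km; running total=7519.0 km
Leg 1 bearing: y=sinΔλ·cosφ2=-0.34539440, x=cosφ1·sinφ2-sinφ1·cosφ2·cosΔλ=0.85774924; θ=atan2(y, x)=-21.9334° <0 so +360° → 338.0666° ≈ 338.1°
Leg 2: φ1=0.8593635, φ2=-0.5922845, Δφ=-1.4516479, Δλ=2.4706392 rad; a=sin²(Δφ/2)+cosφ1·cosφ2·sin²(Δλ/2)=0.9235599098; c=2·atan2(√a, √(1-a))=2.581338009; dist=6371·c=16445.704 ≈ 16445.7 km; running total=23964.7 km
Leg 2 bearing: y=sinΔλ·cosφ2=0.51583170, x=cosφ1·sinφ2-sinφ1·cosφ2·cosΔλ=0.12769364; θ=atan2(y, x)=76.0960° ≈ 76.1°
Leg 3: φ1=-0.5922845, φ2=0.7159184, Δφ=1.3082028, Δλ=0.1843591 rad; a=sin²(Δφ/2)+cosφ1·cosφ2·sin²(Δλ/2)=0.3755109051; c=2·atan2(√a, √(1-a))=1.319171249; dist=6371·c=8404.440 ≈ 8404.4 km; running total=32369.1 km
Leg 3 bearing: y=sinΔλ·cosφ2=0.13831066, x=cosφ1·sinφ2-sinφ1·cosφ2·cosΔλ=0.95858230; θ=atan2(y, x)=8.2104° ≈ 8.2°
Leg 4: φ1=0.7159184, φ2=0.8524799, Δφ=0.1365615, Δλ=-0.4649365 rad; a=sin²(Δφ/2)+cosφ1·cosφ2·sin²(Δλ/2)=0.0310090883; c=2·atan2(√a, √(1-a))=0.354034001; dist=6371·c=2255.551 ≈ 2255.6 km; running total=34624.7 km
Leg 4 bearing: y=sinΔλ·cosφ2=-0.29507778, x=cosφ1·sinφ2-sinφ1·cosφ2·cosΔλ=0.18198682; θ=atan2(y, x)=-58.3361° <0 so +360° → 301.6639° ≈ 301.7°
Leg 5: φ1=0.8524799, φ2=-0.0226038, Δφ=-0.8750837, Δλ=0.6006236 rad; a=sin²(Δφ/2)+cosφ1·cosφ2·sin²(Δλ/2)=0.2371097803; c=2·atan2(√a, √(1-a))=1.017163979; dist=6371·c=6480.352 ≈ 6480.4 km; running total=41105.1 km
Leg 5 bearing: y=sinΔλ·cosφ2=0.56501271, x=cosφ1·sinφ2-sinφ1·cosφ2·cosΔλ=-0.63585813; θ=atan2(y, x)=138.3763° ≈ 138.4°

Leg 1: dist=7519.0 km, bearing=338.1°
Leg 2: dist=16445.7 km, bearing=76.1°
Leg 3: dist=8404.4 km, bearing=8.2°
Leg 4: dist=2255.6 km, bearing=301.7°
Leg 5: dist=6480.4 km, bearing=138.4°
Total: 41105.1 km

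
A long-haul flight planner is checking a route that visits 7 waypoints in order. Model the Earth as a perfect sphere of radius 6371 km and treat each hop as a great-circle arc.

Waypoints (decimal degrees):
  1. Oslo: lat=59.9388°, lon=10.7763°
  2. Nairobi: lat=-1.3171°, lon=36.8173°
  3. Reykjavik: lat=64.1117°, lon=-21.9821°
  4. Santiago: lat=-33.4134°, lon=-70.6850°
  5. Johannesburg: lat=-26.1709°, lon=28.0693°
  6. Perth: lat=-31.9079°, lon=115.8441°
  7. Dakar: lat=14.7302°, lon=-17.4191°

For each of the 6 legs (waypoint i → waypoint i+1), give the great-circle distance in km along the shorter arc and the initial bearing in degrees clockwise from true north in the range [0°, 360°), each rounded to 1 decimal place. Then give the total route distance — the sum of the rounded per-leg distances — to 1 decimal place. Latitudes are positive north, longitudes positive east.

Leg 1: dist=7175.3 km, bearing=150.9°
Leg 2: dist=8689.3 km, bearing=337.6°
Leg 3: dist=11649.6 km, bearing=220.4°
Leg 4: dist=9184.3 km, bearing=116.6°
Leg 5: dist=8314.0 km, bearing=118.5°
Leg 6: dist=14921.5 km, bearing=259.2°
Total: 59934.0 km

Leg 1: φ1=1.0461294, φ2=-0.0229877, Δφ=-1.0691171, Δλ=0.4545012 rad; a=sin²(Δφ/2)+cosφ1·cosφ2·sin²(Δλ/2)=0.2849709484; c=2·atan2(√a, √(1-a))=1.126239192; dist=6371·c=7175.270 ≈ 7175.3 km; running total=7175.3 km
Leg 1 bearing: y=sinΔλ·cosφ2=0.43889821, x=cosφ1·sinφ2-sinφ1·cosφ2·cosΔλ=-0.78893497; θ=atan2(y, x)=150.9121° ≈ 150.9°
Leg 2: φ1=-0.0229877, φ2=1.1189603, Δφ=1.1419480, Δλ=-1.0262431 rad; a=sin²(Δφ/2)+cosφ1·cosφ2·sin²(Δλ/2)=0.3972774541; c=2·atan2(√a, √(1-a))=1.363877848; dist=6371·c=8689.266 ≈ 8689.3 km; running total=15864.6 km
Leg 2 bearing: y=sinΔλ·cosφ2=-0.37346514, x=cosφ1·sinφ2-sinφ1·cosφ2·cosΔλ=0.90460826; θ=atan2(y, x)=-22.4332° <0 so +360° → 337.5668° ≈ 337.6°
Leg 3: φ1=1.1189603, φ2=-0.5831738, Δφ=-1.7021341, Δλ=-0.8500260 rad; a=sin²(Δφ/2)+cosφ1·cosφ2·sin²(Δλ/2)=0.6274439674; c=2·atan2(√a, √(1-a))=1.828528135; dist=6371·c=11649.553 ≈ 11649.6 km; running total=27514.2 km
Leg 3 bearing: y=sinΔλ·cosφ2=-0.62712240, x=cosφ1·sinφ2-sinφ1·cosφ2·cosΔλ=-0.73603643; θ=atan2(y, x)=-139.5681° <0 so +360° → 220.4319° ≈ 220.4°
Leg 4: φ1=-0.5831738, φ2=-0.4567684, Δφ=0.1264055, Δλ=1.7235877 rad; a=sin²(Δφ/2)+cosφ1·cosφ2·sin²(Δλ/2)=0.4355712369; c=2·atan2(√a, √(1-a))=1.441579512; dist=6371·c=9184.303 ≈ 9184.3 km; running total=36698.5 km
Leg 4 bearing: y=sinΔλ·cosφ2=0.88702690, x=cosφ1·sinφ2-sinφ1·cosφ2·cosΔλ=-0.44337232; θ=atan2(y, x)=116.5578° ≈ 116.6°
Leg 5: φ1=-0.4567684, φ2=-0.5568979, Δφ=-0.1001295, Δλ=1.5319593 rad; a=sin²(Δφ/2)+cosφ1·cosφ2·sin²(Δλ/2)=0.3686495859; c=2·atan2(√a, √(1-a))=1.304976045; dist=6371·c=8314.002 ≈ 8314.0 km; running total=45012.5 km
Leg 5 bearing: y=sinΔλ·cosφ2=0.84825869, x=cosφ1·sinφ2-sinφ1·cosφ2·cosΔλ=-0.45983199; θ=atan2(y, x)=118.4616° ≈ 118.5°
Leg 6: φ1=-0.5568979, φ2=0.2570905, Δφ=0.8139884, Δλ=-2.3258816 rad; a=sin²(Δφ/2)+cosφ1·cosφ2·sin²(Δλ/2)=0.8485333743; c=2·atan2(√a, √(1-a))=2.342094674; dist=6371·c=14921.485 ≈ 14921.5 km; running total=59934.0 km
Leg 6 bearing: y=sinΔλ·cosφ2=-0.70427955, x=cosφ1·sinφ2-sinφ1·cosφ2·cosΔλ=-0.13449264; θ=atan2(y, x)=-100.8113° <0 so +360° → 259.1887° ≈ 259.2°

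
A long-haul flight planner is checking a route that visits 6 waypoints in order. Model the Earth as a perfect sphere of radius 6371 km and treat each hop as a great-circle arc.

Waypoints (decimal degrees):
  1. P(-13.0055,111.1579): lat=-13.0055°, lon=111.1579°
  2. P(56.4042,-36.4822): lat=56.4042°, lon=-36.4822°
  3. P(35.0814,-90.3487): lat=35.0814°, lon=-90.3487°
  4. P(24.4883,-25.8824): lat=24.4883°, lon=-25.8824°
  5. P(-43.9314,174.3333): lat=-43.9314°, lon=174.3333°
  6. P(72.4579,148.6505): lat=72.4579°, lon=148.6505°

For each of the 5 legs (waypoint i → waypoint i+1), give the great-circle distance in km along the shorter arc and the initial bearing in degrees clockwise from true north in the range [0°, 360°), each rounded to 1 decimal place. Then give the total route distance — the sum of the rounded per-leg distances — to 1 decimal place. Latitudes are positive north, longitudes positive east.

Leg 1: dist=14456.0 km, bearing=337.3°
Leg 2: dist=4645.4 km, bearing=262.8°
Leg 3: dist=6226.5 km, bearing=82.1°
Leg 4: dist=17179.8 km, bearing=215.3°
Leg 5: dist=13095.3 km, bearing=351.5°
Total: 55603.0 km

Leg 1: φ1=-0.2269888, φ2=0.9844390, Δφ=1.2114278, Δλ=-2.5768059 rad; a=sin²(Δφ/2)+cosφ1·cosφ2·sin²(Δλ/2)=0.8214319005; c=2·atan2(√a, √(1-a))=2.269027492; dist=6371·c=14455.974 ≈ 14456.0 km; running total=14456.0 km
Leg 1 bearing: y=sinΔλ·cosφ2=-0.29616225, x=cosφ1·sinφ2-sinφ1·cosφ2·cosΔλ=0.70640927; θ=atan2(y, x)=-22.7459° <0 so +360° → 337.2541° ≈ 337.3°
Leg 2: φ1=0.9844390, φ2=0.6122859, Δφ=-0.3721531, Δλ=-0.9401478 rad; a=sin²(Δφ/2)+cosφ1·cosφ2·sin²(Δλ/2)=0.1271278536; c=2·atan2(√a, √(1-a))=0.729145016; dist=6371·c=4645.383 ≈ 4645.4 km; running total=19101.4 km
Leg 2 bearing: y=sinΔλ·cosφ2=-0.66092546, x=cosφ1·sinφ2-sinφ1·cosφ2·cosΔλ=-0.08392252; θ=atan2(y, x)=-97.2365° <0 so +360° → 262.7635° ≈ 262.8°
Leg 3: φ1=0.6122859, φ2=0.4274015, Δφ=-0.1848845, Δλ=1.1251492 rad; a=sin²(Δφ/2)+cosφ1·cosφ2·sin²(Δλ/2)=0.2203795308; c=2·atan2(√a, √(1-a))=0.977326439; dist=6371·c=6226.547 ≈ 6226.5 km; running total=25327.9 km
Leg 3 bearing: y=sinΔλ·cosφ2=0.82116349, x=cosφ1·sinφ2-sinφ1·cosφ2·cosΔλ=0.11375456; θ=atan2(y, x)=82.1131° ≈ 82.1°
Leg 4: φ1=0.4274015, φ2=-0.7667476, Δφ=-1.1941490, Δλ=3.4944232 rad; a=sin²(Δφ/2)+cosφ1·cosφ2·sin²(Δλ/2)=0.9512997579; c=2·atan2(√a, √(1-a))=2.696566753; dist=6371·c=17179.827 ≈ 17179.8 km; running total=42507.7 km
Leg 4 bearing: y=sinΔλ·cosφ2=-0.24885894, x=cosφ1·sinφ2-sinφ1·cosφ2·cosΔλ=-0.35125965; θ=atan2(y, x)=-144.6834° <0 so +360° → 215.3166° ≈ 215.3°
Leg 5: φ1=-0.7667476, φ2=1.2646289, Δφ=2.0313765, Δλ=-0.4482494 rad; a=sin²(Δφ/2)+cosφ1·cosφ2·sin²(Δλ/2)=0.7329561433; c=2·atan2(√a, √(1-a))=2.055461688; dist=6371·c=13095.346 ≈ 13095.3 km; running total=55603.0 km
Leg 5 bearing: y=sinΔλ·cosφ2=-0.13062613, x=cosφ1·sinφ2-sinφ1·cosφ2·cosΔλ=0.87513574; θ=atan2(y, x)=-8.4895° <0 so +360° → 351.5105° ≈ 351.5°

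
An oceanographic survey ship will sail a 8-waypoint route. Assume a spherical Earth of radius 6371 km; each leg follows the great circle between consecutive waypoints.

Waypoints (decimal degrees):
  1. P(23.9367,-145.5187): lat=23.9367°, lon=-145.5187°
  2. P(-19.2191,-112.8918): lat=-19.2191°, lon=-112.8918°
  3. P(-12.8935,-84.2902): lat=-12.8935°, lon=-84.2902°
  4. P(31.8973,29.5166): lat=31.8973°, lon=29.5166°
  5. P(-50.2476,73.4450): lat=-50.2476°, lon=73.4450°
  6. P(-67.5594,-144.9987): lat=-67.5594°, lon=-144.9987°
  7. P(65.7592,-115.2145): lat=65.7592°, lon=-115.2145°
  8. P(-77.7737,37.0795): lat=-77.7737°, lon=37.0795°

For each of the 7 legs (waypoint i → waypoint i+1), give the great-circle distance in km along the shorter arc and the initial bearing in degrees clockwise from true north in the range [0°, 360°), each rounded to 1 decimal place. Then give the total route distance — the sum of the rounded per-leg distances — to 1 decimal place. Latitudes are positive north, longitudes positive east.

Leg 1: φ1=0.4177742, φ2=-0.3354366, Δφ=-0.7532108, Δλ=0.5694468 rad; a=sin²(Δφ/2)+cosφ1·cosφ2·sin²(Δλ/2)=0.2033470180; c=2·atan2(√a, √(1-a))=0.935636767; dist=6371·c=5960.942 ≈ 5960.9 km; running total=5960.9 km
Leg 1 bearing: y=sinΔλ·cosφ2=0.50911673, x=cosφ1·sinφ2-sinφ1·cosφ2·cosΔλ=-0.62352882; θ=atan2(y, x)=140.7681° ≈ 140.8°
Leg 2: φ1=-0.3354366, φ2=-0.2250340, Δφ=0.1104025, Δλ=0.4991921 rad; a=sin²(Δφ/2)+cosφ1·cosφ2·sin²(Δλ/2)=0.0592060387; c=2·atan2(√a, √(1-a))=0.491580521; dist=6371·c=3131.860 ≈ 3131.9 km; running total=9092.8 km
Leg 2 bearing: y=sinΔλ·cosφ2=0.46664627, x=cosφ1·sinφ2-sinφ1·cosφ2·cosΔλ=0.07102109; θ=atan2(y, x)=81.3463° ≈ 81.3°
Leg 3: φ1=-0.2250340, φ2=0.5567129, Δφ=0.7817469, Δλ=1.9863034 rad; a=sin²(Δφ/2)+cosφ1·cosφ2·sin²(Δλ/2)=0.7259833221; c=2·atan2(√a, √(1-a))=2.039765110; dist=6371·c=12995.344 ≈ 12995.3 km; running total=22088.1 km
Leg 3 bearing: y=sinΔλ·cosφ2=0.77675697, x=cosφ1·sinφ2-sinφ1·cosφ2·cosΔλ=0.43860547; θ=atan2(y, x)=60.5482° ≈ 60.5°
Leg 4: φ1=0.5567129, φ2=-0.8769861, Δφ=-1.4336990, Δλ=0.7666952 rad; a=sin²(Δφ/2)+cosφ1·cosφ2·sin²(Δλ/2)=0.5076168195; c=2·atan2(√a, √(1-a))=1.586030555; dist=6371·c=10104.601 ≈ 10104.6 km; running total=32192.7 km
Leg 4 bearing: y=sinΔλ·cosφ2=0.44363884, x=cosφ1·sinφ2-sinφ1·cosφ2·cosΔλ=-0.89607618; θ=atan2(y, x)=153.6604° ≈ 153.7°
Leg 5: φ1=-0.8769861, φ2=-1.1791340, Δφ=-0.3021479, Δλ=-3.8125618 rad; a=sin²(Δφ/2)+cosφ1·cosφ2·sin²(Δλ/2)=0.2402943209; c=2·atan2(√a, √(1-a))=1.024634374; dist=6371·c=6527.946 ≈ 6527.9 km; running total=38720.6 km
Leg 5 bearing: y=sinΔλ·cosφ2=0.23733600, x=cosφ1·sinφ2-sinφ1·cosφ2·cosΔλ=-0.82090405; θ=atan2(y, x)=163.8746° ≈ 163.9°
Leg 6: φ1=-1.1791340, φ2=1.1477146, Δφ=2.3268485, Δλ=0.5198324 rad; a=sin²(Δφ/2)+cosφ1·cosφ2·sin²(Δλ/2)=0.8533788422; c=2·atan2(√a, √(1-a))=2.355700914; dist=6371·c=15008.171 ≈ 15008.2 km; running total=53728.8 km
Leg 6 bearing: y=sinΔλ·cosφ2=0.20394556, x=cosφ1·sinφ2-sinφ1·cosφ2·cosΔλ=0.67742142; θ=atan2(y, x)=16.7550° ≈ 16.8°
Leg 7: φ1=1.1477146, φ2=-1.3574071, Δφ=-2.5051217, Δλ=2.6580317 rad; a=sin²(Δφ/2)+cosφ1·cosφ2·sin²(Δλ/2)=0.9840629432; c=2·atan2(√a, √(1-a))=2.888433043; dist=6371·c=18402.207 ≈ 18402.2 km; running total=72131.0 km
Leg 7 bearing: y=sinΔλ·cosφ2=0.09846083, x=cosφ1·sinφ2-sinφ1·cosφ2·cosΔλ=-0.23029923; θ=atan2(y, x)=156.8516° ≈ 156.9°

Leg 1: dist=5960.9 km, bearing=140.8°
Leg 2: dist=3131.9 km, bearing=81.3°
Leg 3: dist=12995.3 km, bearing=60.5°
Leg 4: dist=10104.6 km, bearing=153.7°
Leg 5: dist=6527.9 km, bearing=163.9°
Leg 6: dist=15008.2 km, bearing=16.8°
Leg 7: dist=18402.2 km, bearing=156.9°
Total: 72131.0 km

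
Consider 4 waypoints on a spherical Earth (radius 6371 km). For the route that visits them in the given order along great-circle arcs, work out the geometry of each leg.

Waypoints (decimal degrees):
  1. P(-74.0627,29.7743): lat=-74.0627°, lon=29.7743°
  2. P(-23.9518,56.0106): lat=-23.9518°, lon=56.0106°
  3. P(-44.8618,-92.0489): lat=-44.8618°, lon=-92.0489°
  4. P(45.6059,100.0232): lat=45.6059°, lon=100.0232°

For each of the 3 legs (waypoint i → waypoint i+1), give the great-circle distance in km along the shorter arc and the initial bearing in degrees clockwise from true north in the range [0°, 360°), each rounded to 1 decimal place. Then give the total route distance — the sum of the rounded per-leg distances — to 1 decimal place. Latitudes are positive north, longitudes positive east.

Leg 1: φ1=-1.2926380, φ2=-0.4180378, Δφ=0.8746002, Δλ=0.4579098 rad; a=sin²(Δφ/2)+cosφ1·cosφ2·sin²(Δλ/2)=0.1922742734; c=2·atan2(√a, √(1-a))=0.907837705; dist=6371·c=5783.834 ≈ 5783.8 km; running total=5783.8 km
Leg 1 bearing: y=sinΔλ·cosφ2=0.40400602, x=cosφ1·sinφ2-sinφ1·cosφ2·cosΔλ=0.67675597; θ=atan2(y, x)=30.8361° ≈ 30.8°
Leg 2: φ1=-0.4180378, φ2=-0.7829861, Δφ=-0.3649483, Δλ=-2.5841258 rad; a=sin²(Δφ/2)+cosφ1·cosφ2·sin²(Δλ/2)=0.6316645683; c=2·atan2(√a, √(1-a))=1.837267846; dist=6371·c=11705.233 ≈ 11705.2 km; running total=17489.0 km
Leg 2 bearing: y=sinΔλ·cosφ2=-0.37498780, x=cosφ1·sinφ2-sinφ1·cosφ2·cosΔλ=-0.88884302; θ=atan2(y, x)=-157.1259° <0 so +360° → 202.8741° ≈ 202.9°
Leg 3: φ1=-0.7829861, φ2=0.7959731, Δφ=1.5789592, Δλ=3.3522905 rad; a=sin²(Δφ/2)+cosφ1·cosφ2·sin²(Δλ/2)=0.9944747296; c=2·atan2(√a, √(1-a))=2.992791085; dist=6371·c=19067.072 ≈ 19067.1 km; running total=36556.1 km
Leg 3 bearing: y=sinΔλ·cosφ2=-0.14631389, x=cosφ1·sinφ2-sinφ1·cosφ2·cosΔλ=0.02390007; θ=atan2(y, x)=-80.7228° <0 so +360° → 279.2772° ≈ 279.3°

Leg 1: dist=5783.8 km, bearing=30.8°
Leg 2: dist=11705.2 km, bearing=202.9°
Leg 3: dist=19067.1 km, bearing=279.3°
Total: 36556.1 km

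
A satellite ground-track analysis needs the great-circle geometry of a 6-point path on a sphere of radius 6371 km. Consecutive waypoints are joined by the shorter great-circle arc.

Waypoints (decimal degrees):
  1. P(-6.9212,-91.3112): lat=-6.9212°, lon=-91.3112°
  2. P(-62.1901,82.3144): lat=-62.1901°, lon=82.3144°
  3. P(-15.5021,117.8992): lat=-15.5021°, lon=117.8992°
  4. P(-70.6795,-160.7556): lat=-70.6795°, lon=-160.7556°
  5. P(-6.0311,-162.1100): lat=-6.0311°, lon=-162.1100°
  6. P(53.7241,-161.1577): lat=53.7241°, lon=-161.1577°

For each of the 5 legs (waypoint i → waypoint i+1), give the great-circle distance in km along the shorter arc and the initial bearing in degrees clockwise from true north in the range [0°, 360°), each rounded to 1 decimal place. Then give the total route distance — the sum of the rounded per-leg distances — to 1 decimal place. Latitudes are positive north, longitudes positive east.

Leg 1: dist=12310.7 km, bearing=176.8°
Leg 2: dist=5891.7 km, bearing=44.6°
Leg 3: dist=8065.0 km, bearing=159.9°
Leg 4: dist=7189.2 km, bearing=358.5°
Leg 5: dist=6645.1 km, bearing=0.7°
Total: 40101.7 km

Leg 1: φ1=-0.1207977, φ2=-1.0854220, Δφ=-0.9646243, Δλ=3.0303384 rad; a=sin²(Δφ/2)+cosφ1·cosφ2·sin²(Δλ/2)=0.6768452215; c=2·atan2(√a, √(1-a))=1.932309970; dist=6371·c=12310.747 ≈ 12310.7 km; running total=12310.7 km
Leg 1 bearing: y=sinΔλ·cosφ2=0.05179750, x=cosφ1·sinφ2-sinφ1·cosφ2·cosΔλ=-0.93392724; θ=atan2(y, x)=176.8255° ≈ 176.8°
Leg 2: φ1=-1.0854220, φ2=-0.2705627, Δφ=0.8148593, Δλ=0.6210719 rad; a=sin²(Δφ/2)+cosφ1·cosφ2·sin²(Δλ/2)=0.1989917841; c=2·atan2(√a, √(1-a))=0.924772289; dist=6371·c=5891.724 ≈ 5891.7 km; running total=18202.4 km
Leg 2 bearing: y=sinΔλ·cosφ2=0.56073784, x=cosφ1·sinφ2-sinφ1·cosφ2·cosΔλ=0.56846222; θ=atan2(y, x)=44.6081° ≈ 44.6°
Leg 3: φ1=-0.2705627, φ2=-1.2335900, Δφ=-0.9630273, Δλ=-4.8634437 rad; a=sin²(Δφ/2)+cosφ1·cosφ2·sin²(Δλ/2)=0.3499013678; c=2·atan2(√a, √(1-a))=1.265896877; dist=6371·c=8065.029 ≈ 8065.0 km; running total=26267.4 km
Leg 3 bearing: y=sinΔλ·cosφ2=0.32708461, x=cosφ1·sinφ2-sinφ1·cosφ2·cosΔλ=-0.89604534; θ=atan2(y, x)=159.9463° ≈ 159.9°
Leg 4: φ1=-1.2335900, φ2=-0.1052626, Δφ=1.1283274, Δλ=-0.0236387 rad; a=sin²(Δφ/2)+cosφ1·cosφ2·sin²(Δλ/2)=0.2859600125; c=2·atan2(√a, √(1-a))=1.128429152; dist=6371·c=7189.222 ≈ 7189.2 km; running total=33456.6 km
Leg 4 bearing: y=sinΔλ·cosφ2=-0.02350571, x=cosφ1·sinφ2-sinφ1·cosφ2·cosΔλ=0.90343512; θ=atan2(y, x)=-1.4904° <0 so +360° → 358.5096° ≈ 358.5°
Leg 5: φ1=-0.1052626, φ2=0.9376624, Δφ=1.0429250, Δλ=0.0166208 rad; a=sin²(Δφ/2)+cosφ1·cosφ2·sin²(Δλ/2)=0.2481928475; c=2·atan2(√a, √(1-a))=1.043019059; dist=6371·c=6645.074 ≈ 6645.1 km; running total=40101.7 km
Leg 5 bearing: y=sinΔλ·cosφ2=0.00983363, x=cosφ1·sinφ2-sinφ1·cosφ2·cosΔλ=0.86387264; θ=atan2(y, x)=0.6522° ≈ 0.7°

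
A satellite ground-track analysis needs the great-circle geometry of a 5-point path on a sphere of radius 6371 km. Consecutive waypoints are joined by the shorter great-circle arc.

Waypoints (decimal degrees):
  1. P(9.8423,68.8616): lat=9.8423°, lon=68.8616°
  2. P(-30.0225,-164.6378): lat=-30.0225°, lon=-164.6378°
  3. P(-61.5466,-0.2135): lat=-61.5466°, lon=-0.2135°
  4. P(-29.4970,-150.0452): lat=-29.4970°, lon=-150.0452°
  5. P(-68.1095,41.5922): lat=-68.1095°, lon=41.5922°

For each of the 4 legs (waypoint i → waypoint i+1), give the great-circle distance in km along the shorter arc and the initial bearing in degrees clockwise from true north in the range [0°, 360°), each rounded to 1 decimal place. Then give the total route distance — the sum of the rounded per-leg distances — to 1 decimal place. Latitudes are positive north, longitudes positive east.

Leg 1: φ1=0.1717805, φ2=-0.5239915, Δφ=-0.6957720, Δλ=-4.0753333 rad; a=sin²(Δφ/2)+cosφ1·cosφ2·sin²(Δλ/2)=0.7964842961; c=2·atan2(√a, √(1-a))=2.205536844; dist=6371·c=14051.475 ≈ 14051.5 km; running total=14051.5 km
Leg 1 bearing: y=sinΔλ·cosφ2=0.69599718, x=cosφ1·sinφ2-sinφ1·cosφ2·cosΔλ=-0.40493972; θ=atan2(y, x)=120.1914° ≈ 120.2°
Leg 2: φ1=-0.5239915, φ2=-1.0741908, Δφ=-0.5501993, Δλ=2.8697454 rad; a=sin²(Δφ/2)+cosφ1·cosφ2·sin²(Δλ/2)=0.4787341690; c=2·atan2(√a, √(1-a))=1.528251832; dist=6371·c=9736.492 ≈ 9736.5 km; running total=23788.0 km
Leg 2 bearing: y=sinΔλ·cosφ2=0.12793056, x=cosφ1·sinφ2-sinφ1·cosφ2·cosΔλ=-0.99087074; θ=atan2(y, x)=172.6433° ≈ 172.6°
Leg 3: φ1=-1.0741908, φ2=-0.5148198, Δφ=0.5593710, Δλ=-2.6150565 rad; a=sin²(Δφ/2)+cosφ1·cosφ2·sin²(Δλ/2)=0.4628092548; c=2·atan2(√a, √(1-a))=1.496346078; dist=6371·c=9533.221 ≈ 9533.2 km; running total=33321.2 km
Leg 3 bearing: y=sinΔλ·cosφ2=-0.43740298, x=cosφ1·sinφ2-sinφ1·cosφ2·cosΔλ=-0.89618415; θ=atan2(y, x)=-153.9843° <0 so +360° → 206.0157° ≈ 206.0°
Leg 4: φ1=-0.5148198, φ2=-1.1887350, Δφ=-0.6739153, Δλ=3.3447036 rad; a=sin²(Δφ/2)+cosφ1·cosφ2·sin²(Δλ/2)=0.4304802551; c=2·atan2(√a, √(1-a))=1.431304910; dist=6371·c=9118.844 ≈ 9118.8 km; running total=42440.0 km
Leg 4 bearing: y=sinΔλ·cosφ2=-0.07520705, x=cosφ1·sinφ2-sinφ1·cosφ2·cosΔλ=-0.98742692; θ=atan2(y, x)=-175.6445° <0 so +360° → 184.3555° ≈ 184.4°

Leg 1: dist=14051.5 km, bearing=120.2°
Leg 2: dist=9736.5 km, bearing=172.6°
Leg 3: dist=9533.2 km, bearing=206.0°
Leg 4: dist=9118.8 km, bearing=184.4°
Total: 42440.0 km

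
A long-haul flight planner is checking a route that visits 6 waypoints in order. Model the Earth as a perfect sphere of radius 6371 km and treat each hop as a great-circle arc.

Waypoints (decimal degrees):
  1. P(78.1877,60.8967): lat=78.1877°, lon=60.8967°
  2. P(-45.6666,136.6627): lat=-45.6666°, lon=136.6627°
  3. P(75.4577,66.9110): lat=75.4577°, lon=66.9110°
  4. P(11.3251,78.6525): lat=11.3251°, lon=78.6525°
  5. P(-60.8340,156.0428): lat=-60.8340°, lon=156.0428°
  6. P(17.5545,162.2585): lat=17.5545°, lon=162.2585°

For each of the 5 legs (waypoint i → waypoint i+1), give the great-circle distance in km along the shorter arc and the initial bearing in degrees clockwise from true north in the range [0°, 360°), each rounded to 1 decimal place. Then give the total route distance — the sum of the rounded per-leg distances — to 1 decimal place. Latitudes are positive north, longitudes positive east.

Leg 1: dist=14642.1 km, bearing=114.9°
Leg 2: dist=14363.2 km, bearing=342.3°
Leg 3: dist=7167.6 km, bearing=167.2°
Leg 4: dist=10435.7 km, bearing=151.5°
Leg 5: dist=8734.2 km, bearing=6.0°
Total: 55342.8 km

Leg 1: φ1=1.3646328, φ2=-0.7970325, Δφ=-2.1616653, Δλ=1.3223662 rad; a=sin²(Δφ/2)+cosφ1·cosφ2·sin²(Δλ/2)=0.8324816979; c=2·atan2(√a, √(1-a))=2.298241134; dist=6371·c=14642.094 ≈ 14642.1 km; running total=14642.1 km
Leg 1 bearing: y=sinΔλ·cosφ2=0.67737795, x=cosφ1·sinφ2-sinφ1·cosφ2·cosΔλ=-0.31461532; θ=atan2(y, x)=114.9130° ≈ 114.9°
Leg 2: φ1=-0.7970325, φ2=1.3169853, Δφ=2.1140178, Δλ=-1.2173968 rad; a=sin²(Δφ/2)+cosφ1·cosφ2·sin²(Δλ/2)=0.8158200952; c=2·atan2(√a, √(1-a))=2.254463380; dist=6371·c=14363.186 ≈ 14363.2 km; running total=29005.3 km
Leg 2 bearing: y=sinΔλ·cosφ2=-0.23557745, x=cosφ1·sinφ2-sinφ1·cosφ2·cosΔλ=0.73860269; θ=atan2(y, x)=-17.6901° <0 so +360° → 342.3099° ≈ 342.3°
Leg 3: φ1=1.3169853, φ2=0.1976603, Δφ=-1.1193250, Δλ=0.2049278 rad; a=sin²(Δφ/2)+cosφ1·cosφ2·sin²(Δλ/2)=0.2844308980; c=2·atan2(√a, √(1-a))=1.125042462; dist=6371·c=7167.646 ≈ 7167.6 km; running total=36172.9 km
Leg 3 bearing: y=sinΔλ·cosφ2=0.19953417, x=cosφ1·sinφ2-sinφ1·cosφ2·cosΔλ=-0.87994657; θ=atan2(y, x)=167.2238° ≈ 167.2°
Leg 4: φ1=0.1976603, φ2=-1.0617536, Δφ=-1.2594139, Δλ=1.3507155 rad; a=sin²(Δφ/2)+cosφ1·cosφ2·sin²(Δλ/2)=0.5335791459; c=2·atan2(√a, √(1-a))=1.638005205; dist=6371·c=10435.731 ≈ 10435.7 km; running total=46608.6 km
Leg 4 bearing: y=sinΔλ·cosφ2=0.47558680, x=cosφ1·sinφ2-sinφ1·cosφ2·cosΔλ=-0.87710145; θ=atan2(y, x)=151.5323° ≈ 151.5°
Leg 5: φ1=-1.0617536, φ2=0.3063838, Δφ=1.3681374, Δλ=0.1084844 rad; a=sin²(Δφ/2)+cosφ1·cosφ2·sin²(Δλ/2)=0.4007284852; c=2·atan2(√a, √(1-a))=1.370925195; dist=6371·c=8734.164 ≈ 8734.2 km; running total=55342.8 km
Leg 5 bearing: y=sinΔλ·cosφ2=0.10322960, x=cosφ1·sinφ2-sinφ1·cosφ2·cosΔλ=0.97464061; θ=atan2(y, x)=6.0460° ≈ 6.0°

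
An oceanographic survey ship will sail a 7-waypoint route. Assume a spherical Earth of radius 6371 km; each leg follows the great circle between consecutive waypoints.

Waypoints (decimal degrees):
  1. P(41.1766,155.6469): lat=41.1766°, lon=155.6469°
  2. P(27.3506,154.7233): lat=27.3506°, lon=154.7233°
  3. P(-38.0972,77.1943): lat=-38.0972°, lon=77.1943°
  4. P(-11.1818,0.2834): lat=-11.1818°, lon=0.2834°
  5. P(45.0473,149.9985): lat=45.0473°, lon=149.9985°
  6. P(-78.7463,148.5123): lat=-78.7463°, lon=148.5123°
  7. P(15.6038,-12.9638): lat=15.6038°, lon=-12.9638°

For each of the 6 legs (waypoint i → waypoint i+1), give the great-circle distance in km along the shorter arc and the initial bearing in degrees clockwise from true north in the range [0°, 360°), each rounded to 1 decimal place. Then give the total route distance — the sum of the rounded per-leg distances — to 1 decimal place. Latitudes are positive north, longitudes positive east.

Leg 1: φ1=0.7186672, φ2=0.4773580, Δφ=-0.2413092, Δλ=-0.0161199 rad; a=sin²(Δφ/2)+cosφ1·cosφ2·sin²(Δλ/2)=0.0145304608; c=2·atan2(√a, √(1-a))=0.241672418; dist=6371·c=1539.695 ≈ 1539.7 km; running total=1539.7 km
Leg 1 bearing: y=sinΔλ·cosφ2=-0.01431723, x=cosφ1·sinφ2-sinφ1·cosφ2·cosΔλ=-0.23889814; θ=atan2(y, x)=-176.5704° <0 so +360° → 183.4296° ≈ 183.4°
Leg 2: φ1=0.4773580, φ2=-0.6649216, Δφ=-1.1422796, Δλ=-1.3531363 rad; a=sin²(Δφ/2)+cosφ1·cosφ2·sin²(Δλ/2)=0.5662627973; c=2·atan2(√a, √(1-a))=1.703712945; dist=6371·c=10854.355 ≈ 10854.4 km; running total=12394.1 km
Leg 2 bearing: y=sinΔλ·cosφ2=-0.76839707, x=cosφ1·sinφ2-sinφ1·cosφ2·cosΔλ=-0.62610136; θ=atan2(y, x)=-129.1737° <0 so +360° → 230.8263° ≈ 230.8°
Leg 3: φ1=-0.6649216, φ2=-0.1951592, Δφ=0.4697623, Δλ=-1.3423484 rad; a=sin²(Δφ/2)+cosφ1·cosφ2·sin²(Δλ/2)=0.3527562527; c=2·atan2(√a, √(1-a))=1.271877139; dist=6371·c=8103.129 ≈ 8103.1 km; running total=20497.2 km
Leg 3 bearing: y=sinΔλ·cosφ2=-0.95552907, x=cosφ1·sinφ2-sinφ1·cosφ2·cosΔλ=-0.01553400; θ=atan2(y, x)=-90.9314° <0 so +360° → 269.0686° ≈ 269.1°
Leg 4: φ1=-0.1951592, φ2=0.7862237, Δφ=0.9813829, Δλ=2.6130214 rad; a=sin²(Δφ/2)+cosφ1·cosφ2·sin²(Δλ/2)=0.8678790517; c=2·atan2(√a, √(1-a))=2.397581722; dist=6371·c=15274.993 ≈ 15275.0 km; running total=35772.2 km
Leg 4 bearing: y=sinΔλ·cosφ2=0.35629949, x=cosφ1·sinφ2-sinφ1·cosφ2·cosΔλ=0.57594330; θ=atan2(y, x)=31.7424° ≈ 31.7°
Leg 5: φ1=0.7862237, φ2=-1.3743822, Δφ=-2.1606059, Δλ=-0.0259391 rad; a=sin²(Δφ/2)+cosφ1·cosφ2·sin²(Δλ/2)=0.7781245865; c=2·atan2(√a, √(1-a))=2.160661727; dist=6371·c=13765.576 ≈ 13765.6 km; running total=49537.8 km
Leg 5 bearing: y=sinΔλ·cosφ2=-0.00506154, x=cosφ1·sinφ2-sinφ1·cosφ2·cosΔλ=-0.83100014; θ=atan2(y, x)=-179.6510° <0 so +360° → 180.3490° ≈ 180.3°
Leg 6: φ1=-1.3743822, φ2=0.2723377, Δφ=1.6467199, Δλ=-2.8182896 rad; a=sin²(Δφ/2)+cosφ1·cosφ2·sin²(Δλ/2)=0.7210175192; c=2·atan2(√a, √(1-a))=2.028662457; dist=6371·c=12924.609 ≈ 12924.6 km; running total=62462.4 km
Leg 6 bearing: y=sinΔλ·cosφ2=-0.30599128, x=cosφ1·sinφ2-sinφ1·cosφ2·cosΔλ=-0.84319296; θ=atan2(y, x)=-160.0544° <0 so +360° → 199.9456° ≈ 199.9°

Leg 1: dist=1539.7 km, bearing=183.4°
Leg 2: dist=10854.4 km, bearing=230.8°
Leg 3: dist=8103.1 km, bearing=269.1°
Leg 4: dist=15275.0 km, bearing=31.7°
Leg 5: dist=13765.6 km, bearing=180.3°
Leg 6: dist=12924.6 km, bearing=199.9°
Total: 62462.4 km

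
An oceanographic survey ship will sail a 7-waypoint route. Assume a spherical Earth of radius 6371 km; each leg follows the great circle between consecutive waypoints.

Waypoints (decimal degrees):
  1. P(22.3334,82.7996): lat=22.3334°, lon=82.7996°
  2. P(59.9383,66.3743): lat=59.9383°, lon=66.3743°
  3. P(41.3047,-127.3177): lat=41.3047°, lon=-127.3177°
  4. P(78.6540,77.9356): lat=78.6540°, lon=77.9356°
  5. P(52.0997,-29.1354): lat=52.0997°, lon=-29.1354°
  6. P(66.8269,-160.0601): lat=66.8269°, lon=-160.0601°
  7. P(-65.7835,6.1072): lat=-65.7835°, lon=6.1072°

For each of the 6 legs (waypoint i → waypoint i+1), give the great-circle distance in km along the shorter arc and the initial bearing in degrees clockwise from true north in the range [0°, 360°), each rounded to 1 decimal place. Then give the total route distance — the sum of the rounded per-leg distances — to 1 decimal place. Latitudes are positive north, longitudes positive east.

Leg 1: dist=4375.1 km, bearing=347.1°
Leg 2: dist=8687.8 km, bearing=10.5°
Leg 3: dist=6571.9 km, bearing=354.4°
Leg 4: dist=4717.2 km, bearing=299.5°
Leg 5: dist=6166.2 km, bearing=338.8°
Leg 6: dist=19387.6 km, bearing=85.8°
Total: 49905.8 km

Leg 1: φ1=0.3897914, φ2=1.0461207, Δφ=0.6563293, Δλ=-0.2866756 rad; a=sin²(Δφ/2)+cosφ1·cosφ2·sin²(Δλ/2)=0.1133362439; c=2·atan2(√a, √(1-a))=0.686723458; dist=6371·c=4375.115 ≈ 4375.1 km; running total=4375.1 km
Leg 1 bearing: y=sinΔλ·cosφ2=-0.14164614, x=cosφ1·sinφ2-sinφ1·cosφ2·cosΔλ=0.61798133; θ=atan2(y, x)=-12.9096° <0 so +360° → 347.0904° ≈ 347.1°
Leg 2: φ1=1.0461207, φ2=0.7209030, Δφ=-0.3252177, Δλ=-3.3805631 rad; a=sin²(Δφ/2)+cosφ1·cosφ2·sin²(Δλ/2)=0.3971678635; c=2·atan2(√a, √(1-a))=1.363653884; dist=6371·c=8687.839 ≈ 8687.8 km; running total=13062.9 km
Leg 2 bearing: y=sinΔλ·cosφ2=0.17781328, x=cosφ1·sinφ2-sinφ1·cosφ2·cosΔλ=0.96233292; θ=atan2(y, x)=10.4686° ≈ 10.5°
Leg 3: φ1=0.7209030, φ2=1.3727713, Δφ=0.6518683, Δλ=3.5823459 rad; a=sin²(Δφ/2)+cosφ1·cosφ2·sin²(Δλ/2)=0.2432501790; c=2·atan2(√a, √(1-a))=1.031538080; dist=6371·c=6571.929 ≈ 6571.9 km; running total=19634.8 km
Leg 3 bearing: y=sinΔλ·cosφ2=-0.08393055, x=cosφ1·sinφ2-sinφ1·cosφ2·cosΔλ=0.85397528; θ=atan2(y, x)=-5.6131° <0 so +360° → 354.3869° ≈ 354.4°
Leg 4: φ1=1.3727713, φ2=0.9093113, Δφ=-0.4634600, Δλ=-1.8687415 rad; a=sin²(Δφ/2)+cosφ1·cosφ2·sin²(Δλ/2)=0.1309083890; c=2·atan2(√a, √(1-a))=0.740423070; dist=6371·c=4717.235 ≈ 4717.2 km; running total=24352.0 km
Leg 4 bearing: y=sinΔλ·cosφ2=-0.58722480, x=cosφ1·sinφ2-sinφ1·cosφ2·cosΔλ=0.33204302; θ=atan2(y, x)=-60.5143° <0 so +360° → 299.4857° ≈ 299.5°
Leg 5: φ1=0.9093113, φ2=1.1663494, Δφ=0.2570381, Δλ=-2.2850671 rad; a=sin²(Δφ/2)+cosφ1·cosφ2·sin²(Δλ/2)=0.2164653759; c=2·atan2(√a, √(1-a))=0.967853010; dist=6371·c=6166.192 ≈ 6166.2 km; running total=30518.2 km
Leg 5 bearing: y=sinΔλ·cosφ2=-0.29732506, x=cosφ1·sinφ2-sinφ1·cosφ2·cosΔλ=0.76813428; θ=atan2(y, x)=-21.1601° <0 so +360° → 338.8399° ≈ 338.8°
Leg 6: φ1=1.1663494, φ2=-1.1481387, Δφ=-2.3144881, Δλ=2.9001665 rad; a=sin²(Δφ/2)+cosφ1·cosφ2·sin²(Δλ/2)=0.9975764532; c=2·atan2(√a, √(1-a))=3.043093777; dist=6371·c=19387.550 ≈ 19387.6 km; running total=49905.8 km
Leg 6 bearing: y=sinΔλ·cosφ2=0.09807034, x=cosφ1·sinφ2-sinφ1·cosφ2·cosΔλ=0.00727333; θ=atan2(y, x)=85.7585° ≈ 85.8°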